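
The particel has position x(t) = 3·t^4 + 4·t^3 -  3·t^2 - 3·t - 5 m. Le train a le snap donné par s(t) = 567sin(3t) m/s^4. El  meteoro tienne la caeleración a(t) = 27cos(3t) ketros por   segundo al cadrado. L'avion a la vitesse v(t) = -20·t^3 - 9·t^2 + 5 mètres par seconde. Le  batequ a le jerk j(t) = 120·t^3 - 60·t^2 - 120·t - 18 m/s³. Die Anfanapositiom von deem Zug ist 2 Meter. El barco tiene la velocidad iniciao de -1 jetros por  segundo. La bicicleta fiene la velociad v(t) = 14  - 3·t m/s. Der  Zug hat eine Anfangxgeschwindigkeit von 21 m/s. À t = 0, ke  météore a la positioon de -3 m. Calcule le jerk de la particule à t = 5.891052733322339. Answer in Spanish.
Partiendo de la posición x(t) = 3·t^4 + 4·t^3 - 3·t^2 - 3·t - 5, tomamos 3 derivadas. Tomando d/dt de x(t), encontramos v(t) = 12·t^3 + 12·t^2 - 6·t - 3. Tomando d/dt de v(t), encontramos a(t) = 36·t^2 + 24·t - 6. La derivada de la aceleración da la sacudida: j(t) = 72·t + 24. Tenemos la sacudida j(t) = 72·t + 24. Sustituyendo t = 5.891052733322339: j(5.891052733322339) = 448.155796799208.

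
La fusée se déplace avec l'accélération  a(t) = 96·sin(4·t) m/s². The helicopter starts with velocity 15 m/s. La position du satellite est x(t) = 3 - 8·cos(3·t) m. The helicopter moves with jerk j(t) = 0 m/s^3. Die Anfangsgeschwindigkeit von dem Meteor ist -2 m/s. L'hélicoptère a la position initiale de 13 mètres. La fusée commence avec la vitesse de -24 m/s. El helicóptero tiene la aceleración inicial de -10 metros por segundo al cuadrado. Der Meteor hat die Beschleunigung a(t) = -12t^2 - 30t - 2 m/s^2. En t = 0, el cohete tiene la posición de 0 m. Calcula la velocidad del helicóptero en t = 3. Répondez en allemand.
Um dies zu lösen, müssen wir 2 Integrale unserer Gleichung für den Ruck j(t) = 0 finden. Durch Integration von dem Ruck und Verwendung der Anfangsbedingung a(0) = -10, erhalten wir a(t) = -10. Mit ∫a(t)dt und Anwendung von v(0) = 15, finden wir v(t) = 15 - 10·t. Aus der Gleichung für die Geschwindigkeit v(t) = 15 - 10·t, setzen wir t = 3 ein und erhalten v = -15.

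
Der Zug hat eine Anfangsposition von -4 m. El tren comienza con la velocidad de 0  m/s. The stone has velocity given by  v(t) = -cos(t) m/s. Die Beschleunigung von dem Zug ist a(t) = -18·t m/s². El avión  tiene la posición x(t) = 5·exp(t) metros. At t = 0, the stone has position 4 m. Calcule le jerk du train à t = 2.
En partant de l'accélération a(t) = -18·t, nous prenons 1 dérivée. La dérivée de l'accélération donne le jerk: j(t) = -18. En utilisant j(t) = -18 et en substituant t = 2, nous trouvons j = -18.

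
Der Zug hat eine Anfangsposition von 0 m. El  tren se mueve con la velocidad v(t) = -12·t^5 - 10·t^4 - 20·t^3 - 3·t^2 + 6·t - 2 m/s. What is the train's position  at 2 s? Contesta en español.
Para resolver esto, necesitamos tomar 1 antiderivada de nuestra ecuación de la velocidad v(t) = -12·t^5 - 10·t^4 - 20·t^3 - 3·t^2 + 6·t - 2. Integrando la velocidad y usando la condición inicial x(0) = 0, obtenemos x(t) = -2·t^6 - 2·t^5 - 5·t^4 - t^3 + 3·t^2 - 2·t. Usando x(t) = -2·t^6 - 2·t^5 - 5·t^4 - t^3 + 3·t^2 - 2·t y sustituyendo t = 2, encontramos x = -272.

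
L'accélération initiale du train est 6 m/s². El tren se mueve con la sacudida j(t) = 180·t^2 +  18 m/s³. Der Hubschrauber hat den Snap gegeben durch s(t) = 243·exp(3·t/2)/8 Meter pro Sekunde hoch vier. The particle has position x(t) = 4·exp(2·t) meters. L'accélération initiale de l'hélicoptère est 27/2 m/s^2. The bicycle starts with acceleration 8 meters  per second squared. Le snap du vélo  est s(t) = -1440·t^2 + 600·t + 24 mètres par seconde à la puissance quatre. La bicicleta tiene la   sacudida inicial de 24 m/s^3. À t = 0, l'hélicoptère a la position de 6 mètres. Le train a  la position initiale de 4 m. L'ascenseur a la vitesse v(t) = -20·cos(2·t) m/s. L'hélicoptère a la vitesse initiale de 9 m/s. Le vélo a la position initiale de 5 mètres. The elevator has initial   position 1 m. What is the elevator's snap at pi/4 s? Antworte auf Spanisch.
Partiendo de la velocidad v(t) = -20·cos(2·t), tomamos 3 derivadas. Derivando la velocidad, obtenemos la aceleración: a(t) = 40·sin(2·t). La derivada de la aceleración da la sacudida: j(t) = 80·cos(2·t). La derivada de la sacudida da el snap: s(t) = -160·sin(2·t). Tenemos el snap s(t) = -160·sin(2·t). Sustituyendo t = pi/4: s(pi/4) = -160.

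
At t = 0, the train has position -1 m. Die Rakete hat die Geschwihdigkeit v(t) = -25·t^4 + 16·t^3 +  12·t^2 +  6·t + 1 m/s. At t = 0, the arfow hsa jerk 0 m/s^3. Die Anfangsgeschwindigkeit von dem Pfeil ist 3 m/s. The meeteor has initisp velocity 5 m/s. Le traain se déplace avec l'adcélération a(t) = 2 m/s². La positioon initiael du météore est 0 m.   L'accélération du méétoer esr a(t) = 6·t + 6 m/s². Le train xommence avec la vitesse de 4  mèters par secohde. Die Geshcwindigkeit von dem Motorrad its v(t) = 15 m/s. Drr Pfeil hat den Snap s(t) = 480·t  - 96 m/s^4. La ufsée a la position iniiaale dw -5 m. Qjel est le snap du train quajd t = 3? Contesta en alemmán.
Ausgehend von der Beschleunigung a(t) = 2, nehmen wir 2 Ableitungen. Mit d/dt von a(t) finden wir j(t) = 0. Durch Ableiten von dem Ruck erhalten wir den Snap: s(t) = 0. Wir haben den Snap s(t) = 0. Durch Einsetzen von t = 3: s(3) = 0.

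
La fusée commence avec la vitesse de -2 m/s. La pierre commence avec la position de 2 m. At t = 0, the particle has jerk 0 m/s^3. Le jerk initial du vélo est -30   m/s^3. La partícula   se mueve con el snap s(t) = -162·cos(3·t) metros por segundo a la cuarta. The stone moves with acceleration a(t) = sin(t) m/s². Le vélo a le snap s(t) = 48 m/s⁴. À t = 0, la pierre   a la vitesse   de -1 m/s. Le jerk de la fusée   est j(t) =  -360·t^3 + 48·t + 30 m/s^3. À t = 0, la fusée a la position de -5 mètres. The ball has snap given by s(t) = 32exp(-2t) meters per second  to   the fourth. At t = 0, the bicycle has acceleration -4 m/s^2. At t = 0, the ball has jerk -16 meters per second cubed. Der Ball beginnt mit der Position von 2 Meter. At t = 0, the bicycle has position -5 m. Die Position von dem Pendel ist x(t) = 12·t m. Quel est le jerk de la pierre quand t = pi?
En partant de l'accélération a(t) = sin(t), nous prenons 1 dérivée. En prenant d/dt de a(t), nous trouvons j(t) = cos(t). Nous avons le jerk j(t) = cos(t). En substituant t = pi: j(pi) = -1.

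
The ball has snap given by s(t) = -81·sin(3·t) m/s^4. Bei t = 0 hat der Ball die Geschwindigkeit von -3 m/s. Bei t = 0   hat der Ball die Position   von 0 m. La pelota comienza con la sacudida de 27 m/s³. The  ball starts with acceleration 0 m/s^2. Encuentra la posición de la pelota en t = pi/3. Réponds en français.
Nous devons trouver la primitive de notre équation du snap s(t) = -81·sin(3·t) 4 fois. L'intégrale du snap, avec j(0) = 27, donne le jerk: j(t) = 27·cos(3·t). La primitive du jerk, avec a(0) = 0, donne l'accélération: a(t) = 9·sin(3·t). En intégrant l'accélération et en utilisant la condition initiale v(0) = -3, nous obtenons v(t) = -3·cos(3·t). En prenant ∫v(t)dt et en appliquant x(0) = 0, nous trouvons x(t) = -sin(3·t). En utilisant x(t) = -sin(3·t) et en substituant t = pi/3, nous trouvons x = 0.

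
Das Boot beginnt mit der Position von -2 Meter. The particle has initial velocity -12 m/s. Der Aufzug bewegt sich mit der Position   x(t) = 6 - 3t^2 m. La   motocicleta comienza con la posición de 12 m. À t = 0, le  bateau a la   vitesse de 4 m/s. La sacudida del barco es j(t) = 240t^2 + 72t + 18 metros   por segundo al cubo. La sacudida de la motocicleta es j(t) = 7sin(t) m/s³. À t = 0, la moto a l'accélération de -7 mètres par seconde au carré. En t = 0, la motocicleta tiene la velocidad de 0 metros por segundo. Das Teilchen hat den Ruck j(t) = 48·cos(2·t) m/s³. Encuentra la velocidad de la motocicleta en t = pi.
Necesitamos integrar nuestra ecuación de la sacudida j(t) = 7·sin(t) 2 veces. La integral de la sacudida, con a(0) = -7, da la aceleración: a(t) = -7·cos(t). Tomando ∫a(t)dt y aplicando v(0) = 0, encontramos v(t) = -7·sin(t). Usando v(t) = -7·sin(t) y sustituyendo t = pi, encontramos v = 0.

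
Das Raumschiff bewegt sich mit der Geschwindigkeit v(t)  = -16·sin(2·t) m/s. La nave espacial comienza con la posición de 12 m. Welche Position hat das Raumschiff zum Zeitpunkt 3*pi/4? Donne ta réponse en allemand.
Wir müssen unsere Gleichung für die Geschwindigkeit v(t) = -16·sin(2·t) 1-mal integrieren. Das Integral von der Geschwindigkeit ist die Position. Mit x(0) = 12 erhalten wir x(t) = 8·cos(2·t) + 4. Aus der Gleichung für die Position x(t) = 8·cos(2·t) + 4, setzen wir t = 3*pi/4 ein und erhalten x = 4.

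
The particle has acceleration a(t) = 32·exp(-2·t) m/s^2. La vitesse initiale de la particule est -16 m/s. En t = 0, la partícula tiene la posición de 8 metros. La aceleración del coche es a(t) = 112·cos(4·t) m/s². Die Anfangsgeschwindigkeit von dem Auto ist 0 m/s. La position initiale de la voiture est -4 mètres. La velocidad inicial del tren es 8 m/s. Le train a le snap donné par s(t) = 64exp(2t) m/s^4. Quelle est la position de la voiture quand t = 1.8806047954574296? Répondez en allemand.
Wir müssen unsere Gleichung für die Beschleunigung a(t) = 112·cos(4·t) 2-mal integrieren. Mit ∫a(t)dt und Anwendung von v(0) = 0, finden wir v(t) = 28·sin(4·t). Die Stammfunktion von der Geschwindigkeit ist die Position. Mit x(0) = -4 erhalten wir x(t) = 3 - 7·cos(4·t). Mit x(t) = 3 - 7·cos(4·t) und Einsetzen von t = 1.8806047954574296, finden wir x = 0.721354552977281.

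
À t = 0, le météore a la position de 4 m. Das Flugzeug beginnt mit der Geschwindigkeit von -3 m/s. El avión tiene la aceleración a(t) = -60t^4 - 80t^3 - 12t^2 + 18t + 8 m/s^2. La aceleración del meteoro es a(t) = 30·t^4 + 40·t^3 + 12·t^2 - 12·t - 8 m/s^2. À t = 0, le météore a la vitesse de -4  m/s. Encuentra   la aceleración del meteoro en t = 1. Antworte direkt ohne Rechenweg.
a(1) = 62.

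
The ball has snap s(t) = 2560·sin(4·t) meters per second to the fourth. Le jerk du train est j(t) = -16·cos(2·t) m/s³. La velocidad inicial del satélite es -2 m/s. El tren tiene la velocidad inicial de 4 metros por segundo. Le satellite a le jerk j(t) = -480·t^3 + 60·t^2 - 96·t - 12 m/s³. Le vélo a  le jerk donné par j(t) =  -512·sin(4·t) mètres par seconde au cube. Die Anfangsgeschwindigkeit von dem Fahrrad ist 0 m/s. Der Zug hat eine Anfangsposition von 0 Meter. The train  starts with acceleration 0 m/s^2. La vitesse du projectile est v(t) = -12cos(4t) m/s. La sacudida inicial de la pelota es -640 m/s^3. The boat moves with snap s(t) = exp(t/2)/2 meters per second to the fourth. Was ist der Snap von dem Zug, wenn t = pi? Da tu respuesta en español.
Para resolver esto, necesitamos tomar 1 derivada de nuestra ecuación de la sacudida j(t) = -16·cos(2·t). La derivada de la sacudida da el snap: s(t) = 32·sin(2·t). Usando s(t) = 32·sin(2·t) y sustituyendo t = pi, encontramos s = 0.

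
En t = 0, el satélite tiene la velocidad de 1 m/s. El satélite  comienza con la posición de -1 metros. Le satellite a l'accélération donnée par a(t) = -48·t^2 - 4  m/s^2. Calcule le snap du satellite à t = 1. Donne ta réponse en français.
En partant de l'accélération a(t) = -48·t^2 - 4, nous prenons 2 dérivées. En prenant d/dt de a(t), nous trouvons j(t) = -96·t. La dérivée du jerk donne le snap: s(t) = -96. Nous avons le snap s(t) = -96. En substituant t = 1: s(1) = -96.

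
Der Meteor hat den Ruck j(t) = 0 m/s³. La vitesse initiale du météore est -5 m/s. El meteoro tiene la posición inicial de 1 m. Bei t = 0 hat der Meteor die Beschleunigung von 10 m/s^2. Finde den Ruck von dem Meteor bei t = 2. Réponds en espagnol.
Tenemos la sacudida j(t) = 0. Sustituyendo t = 2: j(2) = 0.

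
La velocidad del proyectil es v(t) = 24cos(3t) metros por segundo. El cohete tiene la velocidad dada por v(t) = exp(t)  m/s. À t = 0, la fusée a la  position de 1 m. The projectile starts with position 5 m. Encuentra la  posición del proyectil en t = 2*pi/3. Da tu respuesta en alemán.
Ausgehend von der Geschwindigkeit v(t) = 24·cos(3·t), nehmen wir 1 Stammfunktion. Das Integral von der Geschwindigkeit ist die Position. Mit x(0) = 5 erhalten wir x(t) = 8·sin(3·t) + 5. Wir haben die Position x(t) = 8·sin(3·t) + 5. Durch Einsetzen von t = 2*pi/3: x(2*pi/3) = 5.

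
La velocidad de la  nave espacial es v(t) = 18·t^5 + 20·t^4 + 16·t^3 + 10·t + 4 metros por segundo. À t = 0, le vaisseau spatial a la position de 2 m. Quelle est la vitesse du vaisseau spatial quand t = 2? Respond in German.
Aus der Gleichung für die Geschwindigkeit v(t) = 18·t^5 + 20·t^4 + 16·t^3 + 10·t + 4, setzen wir t = 2 ein und erhalten v = 1048.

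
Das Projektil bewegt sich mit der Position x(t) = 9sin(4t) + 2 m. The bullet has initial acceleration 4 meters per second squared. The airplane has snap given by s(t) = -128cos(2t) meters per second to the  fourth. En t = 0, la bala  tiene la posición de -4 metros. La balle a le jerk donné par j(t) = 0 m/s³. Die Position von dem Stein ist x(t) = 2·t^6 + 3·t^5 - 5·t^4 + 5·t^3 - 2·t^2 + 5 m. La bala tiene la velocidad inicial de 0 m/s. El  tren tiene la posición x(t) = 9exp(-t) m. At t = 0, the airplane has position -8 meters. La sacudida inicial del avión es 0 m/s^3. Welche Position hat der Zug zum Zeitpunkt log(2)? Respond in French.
De l'équation de la position x(t) = 9·exp(-t), nous substituons t = log(2) pour obtenir x = 9/2.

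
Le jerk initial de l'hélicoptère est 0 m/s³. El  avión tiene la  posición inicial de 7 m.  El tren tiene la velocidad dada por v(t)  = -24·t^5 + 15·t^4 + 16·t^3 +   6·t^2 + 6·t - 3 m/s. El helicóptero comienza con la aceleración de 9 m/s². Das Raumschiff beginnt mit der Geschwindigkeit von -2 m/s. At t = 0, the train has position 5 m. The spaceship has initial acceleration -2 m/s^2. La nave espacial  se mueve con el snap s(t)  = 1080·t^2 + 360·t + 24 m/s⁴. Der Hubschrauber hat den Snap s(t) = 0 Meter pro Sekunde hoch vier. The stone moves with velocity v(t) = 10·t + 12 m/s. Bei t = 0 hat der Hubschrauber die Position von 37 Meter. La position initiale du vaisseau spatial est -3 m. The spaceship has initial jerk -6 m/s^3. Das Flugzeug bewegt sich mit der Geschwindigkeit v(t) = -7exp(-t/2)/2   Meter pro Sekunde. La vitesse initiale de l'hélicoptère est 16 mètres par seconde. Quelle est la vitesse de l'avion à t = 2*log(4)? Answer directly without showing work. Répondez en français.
v(2*log(4)) = -7/8.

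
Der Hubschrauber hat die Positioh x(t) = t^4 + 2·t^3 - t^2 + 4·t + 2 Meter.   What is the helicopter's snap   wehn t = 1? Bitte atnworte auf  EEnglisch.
To solve this, we need to take 4 derivatives of our position equation x(t) = t^4 + 2·t^3 - t^2 + 4·t + 2. The derivative of position gives velocity: v(t) = 4·t^3 + 6·t^2 - 2·t + 4. The derivative of velocity gives acceleration: a(t) = 12·t^2 + 12·t - 2. Taking d/dt of a(t), we find j(t) = 24·t + 12. Differentiating jerk, we get snap: s(t) = 24. From the given snap equation s(t) = 24, we substitute t = 1 to get s = 24.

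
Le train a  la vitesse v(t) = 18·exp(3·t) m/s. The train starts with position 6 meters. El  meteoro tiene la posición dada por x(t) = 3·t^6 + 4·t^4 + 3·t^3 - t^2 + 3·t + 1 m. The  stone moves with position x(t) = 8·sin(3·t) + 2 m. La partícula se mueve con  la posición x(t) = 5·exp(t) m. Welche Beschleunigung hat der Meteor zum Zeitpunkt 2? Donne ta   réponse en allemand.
Um dies zu lösen, müssen wir 2 Ableitungen unserer Gleichung für die Position x(t) = 3·t^6 + 4·t^4 + 3·t^3 - t^2 + 3·t + 1 nehmen. Die Ableitung von der Position ergibt die Geschwindigkeit: v(t) = 18·t^5 + 16·t^3 + 9·t^2 - 2·t + 3. Mit d/dt von v(t) finden wir a(t) = 90·t^4 + 48·t^2 + 18·t - 2. Aus der Gleichung für die Beschleunigung a(t) = 90·t^4 + 48·t^2 + 18·t - 2, setzen wir t = 2 ein und erhalten a = 1666.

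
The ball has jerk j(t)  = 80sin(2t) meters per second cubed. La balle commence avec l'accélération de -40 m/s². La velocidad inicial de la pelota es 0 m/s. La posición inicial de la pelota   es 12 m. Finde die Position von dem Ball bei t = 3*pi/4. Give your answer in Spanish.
Debemos encontrar la integral de nuestra ecuación de la sacudida j(t) = 80·sin(2·t) 3 veces. Tomando ∫j(t)dt y aplicando a(0) = -40, encontramos a(t) = -40·cos(2·t). Integrando la aceleración y usando la condición inicial v(0) = 0, obtenemos v(t) = -20·sin(2·t). Tomando ∫v(t)dt y aplicando x(0) = 12, encontramos x(t) = 10·cos(2·t) + 2. De la ecuación de la posición x(t) = 10·cos(2·t) + 2, sustituimos t = 3*pi/4 para obtener x = 2.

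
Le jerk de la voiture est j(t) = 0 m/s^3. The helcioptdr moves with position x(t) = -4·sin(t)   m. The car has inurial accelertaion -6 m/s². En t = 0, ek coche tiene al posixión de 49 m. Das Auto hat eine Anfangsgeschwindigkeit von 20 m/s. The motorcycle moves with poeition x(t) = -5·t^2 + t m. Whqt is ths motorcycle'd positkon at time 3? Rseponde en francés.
Nous avons la position x(t) = -5·t^2 + t. En substituant t = 3: x(3) = -42.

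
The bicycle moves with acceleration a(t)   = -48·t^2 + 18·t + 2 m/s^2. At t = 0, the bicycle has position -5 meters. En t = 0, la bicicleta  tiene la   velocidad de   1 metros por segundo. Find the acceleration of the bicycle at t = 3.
Using a(t) = -48·t^2 + 18·t + 2 and substituting t = 3, we find a = -376.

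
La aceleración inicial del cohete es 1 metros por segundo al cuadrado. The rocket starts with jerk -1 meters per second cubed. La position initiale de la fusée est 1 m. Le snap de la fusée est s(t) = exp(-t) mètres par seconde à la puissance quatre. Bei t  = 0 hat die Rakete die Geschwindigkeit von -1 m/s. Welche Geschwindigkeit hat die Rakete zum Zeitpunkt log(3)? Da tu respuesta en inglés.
To solve this, we need to take 3 antiderivatives of our snap equation s(t) = exp(-t). The antiderivative of snap, with j(0) = -1, gives jerk: j(t) = -exp(-t). Finding the antiderivative of j(t) and using a(0) = 1: a(t) = exp(-t). Taking ∫a(t)dt and applying v(0) = -1, we find v(t) = -exp(-t). We have velocity v(t) = -exp(-t). Substituting t = log(3): v(log(3)) = -1/3.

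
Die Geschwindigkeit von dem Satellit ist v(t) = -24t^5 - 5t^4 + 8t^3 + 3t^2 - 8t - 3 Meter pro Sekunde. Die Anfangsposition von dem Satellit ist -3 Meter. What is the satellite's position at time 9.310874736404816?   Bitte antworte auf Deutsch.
Wir müssen unsere Gleichung für die Geschwindigkeit v(t) = -24·t^5 - 5·t^4 + 8·t^3 + 3·t^2 - 8·t - 3 1-mal integrieren. Mit ∫v(t)dt und Anwendung von x(0) = -3, finden wir x(t) = -4·t^6 - t^5 + 2·t^4 + t^3 - 4·t^2 - 3·t - 3. Mit x(t) = -4·t^6 - t^5 + 2·t^4 + t^3 - 4·t^2 - 3·t - 3 und Einsetzen von t = 9.310874736404816, finden wir x = -2660686.83418705.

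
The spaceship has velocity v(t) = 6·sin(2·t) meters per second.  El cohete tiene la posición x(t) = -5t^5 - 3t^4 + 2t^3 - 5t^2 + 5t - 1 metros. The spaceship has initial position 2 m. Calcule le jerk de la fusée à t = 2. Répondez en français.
En partant de la position x(t) = -5·t^5 - 3·t^4 + 2·t^3 - 5·t^2 + 5·t - 1, nous prenons 3 dérivées. En prenant d/dt de x(t), nous trouvons v(t) = -25·t^4 - 12·t^3 + 6·t^2 - 10·t + 5. En dérivant la vitesse, nous obtenons l'accélération: a(t) = -100·t^3 - 36·t^2 + 12·t - 10. En prenant d/dt de a(t), nous trouvons j(t) = -300·t^2 - 72·t + 12. De l'équation du jerk j(t) = -300·t^2 - 72·t + 12, nous substituons t = 2 pour obtenir j = -1332.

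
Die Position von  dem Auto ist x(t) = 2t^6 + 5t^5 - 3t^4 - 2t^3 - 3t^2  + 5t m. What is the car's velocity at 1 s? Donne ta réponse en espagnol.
Para resolver esto, necesitamos tomar 1 derivada de nuestra ecuación de la posición x(t) = 2·t^6 + 5·t^5 - 3·t^4 - 2·t^3 - 3·t^2 + 5·t. La derivada de la posición da la velocidad: v(t) = 12·t^5 + 25·t^4 - 12·t^3 - 6·t^2 - 6·t + 5. De la ecuación de la velocidad v(t) = 12·t^5 + 25·t^4 - 12·t^3 - 6·t^2 - 6·t + 5, sustituimos t = 1 para obtener v = 18.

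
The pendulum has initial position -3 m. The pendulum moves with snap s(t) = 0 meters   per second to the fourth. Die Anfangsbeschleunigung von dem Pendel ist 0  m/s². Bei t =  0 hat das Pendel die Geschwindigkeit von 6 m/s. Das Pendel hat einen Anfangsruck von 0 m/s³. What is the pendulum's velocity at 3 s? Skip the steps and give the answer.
The answer is 6.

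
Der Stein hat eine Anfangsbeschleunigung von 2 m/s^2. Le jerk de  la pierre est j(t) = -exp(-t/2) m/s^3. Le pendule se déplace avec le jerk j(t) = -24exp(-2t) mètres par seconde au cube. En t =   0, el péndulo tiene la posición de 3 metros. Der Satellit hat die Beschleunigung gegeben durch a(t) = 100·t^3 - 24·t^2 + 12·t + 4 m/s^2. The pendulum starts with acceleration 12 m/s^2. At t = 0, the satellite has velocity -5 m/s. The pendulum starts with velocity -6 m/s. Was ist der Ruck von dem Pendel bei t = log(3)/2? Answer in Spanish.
Usando j(t) = -24·exp(-2·t) y sustituyendo t = log(3)/2, encontramos j = -8.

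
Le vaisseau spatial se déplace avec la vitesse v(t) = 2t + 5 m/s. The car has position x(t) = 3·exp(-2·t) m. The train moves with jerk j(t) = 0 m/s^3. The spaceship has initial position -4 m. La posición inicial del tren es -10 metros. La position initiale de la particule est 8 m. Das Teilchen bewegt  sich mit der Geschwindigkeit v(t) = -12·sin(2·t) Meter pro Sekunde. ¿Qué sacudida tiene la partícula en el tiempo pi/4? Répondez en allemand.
Um dies zu lösen, müssen wir 2 Ableitungen unserer Gleichung für die Geschwindigkeit v(t) = -12·sin(2·t) nehmen. Mit d/dt von v(t) finden wir a(t) = -24·cos(2·t). Mit d/dt von a(t) finden wir j(t) = 48·sin(2·t). Mit j(t) = 48·sin(2·t) und Einsetzen von t = pi/4, finden wir j = 48.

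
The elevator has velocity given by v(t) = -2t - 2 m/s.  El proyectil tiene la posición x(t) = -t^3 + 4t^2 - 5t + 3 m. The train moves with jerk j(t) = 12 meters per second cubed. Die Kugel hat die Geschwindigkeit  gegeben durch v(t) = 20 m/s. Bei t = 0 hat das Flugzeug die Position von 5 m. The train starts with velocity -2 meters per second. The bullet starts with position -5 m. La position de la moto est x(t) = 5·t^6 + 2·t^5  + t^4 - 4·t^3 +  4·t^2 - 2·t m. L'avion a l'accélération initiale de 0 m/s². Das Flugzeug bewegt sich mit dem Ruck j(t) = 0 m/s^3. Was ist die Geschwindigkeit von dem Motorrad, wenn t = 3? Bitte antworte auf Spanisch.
Para resolver esto, necesitamos tomar 1 derivada de nuestra ecuación de la posición x(t) = 5·t^6 + 2·t^5 + t^4 - 4·t^3 + 4·t^2 - 2·t. La derivada de la posición da la velocidad: v(t) = 30·t^5 + 10·t^4 + 4·t^3 - 12·t^2 + 8·t - 2. De la ecuación de la velocidad v(t) = 30·t^5 + 10·t^4 + 4·t^3 - 12·t^2 + 8·t - 2, sustituimos t = 3 para obtener v = 8122.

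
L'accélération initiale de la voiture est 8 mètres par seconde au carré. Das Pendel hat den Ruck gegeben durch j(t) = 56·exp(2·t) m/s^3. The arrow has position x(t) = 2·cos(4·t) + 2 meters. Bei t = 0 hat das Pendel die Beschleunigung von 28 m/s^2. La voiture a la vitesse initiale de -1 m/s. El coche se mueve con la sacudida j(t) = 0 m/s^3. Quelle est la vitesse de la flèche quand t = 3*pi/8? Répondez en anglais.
To solve this, we need to take 1 derivative of our position equation x(t) = 2·cos(4·t) + 2. The derivative of position gives velocity: v(t) = -8·sin(4·t). Using v(t) = -8·sin(4·t) and substituting t = 3*pi/8, we find v = 8.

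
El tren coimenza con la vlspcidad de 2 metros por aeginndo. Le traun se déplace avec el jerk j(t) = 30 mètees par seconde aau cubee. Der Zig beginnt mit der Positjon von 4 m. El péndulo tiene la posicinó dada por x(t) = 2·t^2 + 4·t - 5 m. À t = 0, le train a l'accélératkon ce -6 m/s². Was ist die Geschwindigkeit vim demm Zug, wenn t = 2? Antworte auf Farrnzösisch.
Nous devons intégrer notre équation du jerk j(t) = 30 2 fois. En intégrant le jerk et en utilisant la condition initiale a(0) = -6, nous obtenons a(t) = 30·t - 6. La primitive de l'accélération, avec v(0) = 2, donne la vitesse: v(t) = 15·t^2 - 6·t + 2. Nous avons la vitesse v(t) = 15·t^2 - 6·t + 2. En substituant t = 2: v(2) = 50.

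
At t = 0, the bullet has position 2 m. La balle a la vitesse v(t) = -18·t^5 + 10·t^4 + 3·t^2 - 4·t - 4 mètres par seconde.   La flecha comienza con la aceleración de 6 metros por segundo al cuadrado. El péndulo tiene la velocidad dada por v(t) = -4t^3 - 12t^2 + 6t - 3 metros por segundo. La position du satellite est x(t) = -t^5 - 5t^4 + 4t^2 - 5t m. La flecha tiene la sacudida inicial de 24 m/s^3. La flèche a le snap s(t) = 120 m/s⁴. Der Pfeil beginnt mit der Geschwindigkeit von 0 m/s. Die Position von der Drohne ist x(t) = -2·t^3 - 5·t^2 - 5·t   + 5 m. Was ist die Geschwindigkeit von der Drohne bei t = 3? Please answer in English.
Starting from position x(t) = -2·t^3 - 5·t^2 - 5·t + 5, we take 1 derivative. The derivative of position gives velocity: v(t) = -6·t^2 - 10·t - 5. We have velocity v(t) = -6·t^2 - 10·t - 5. Substituting t = 3: v(3) = -89.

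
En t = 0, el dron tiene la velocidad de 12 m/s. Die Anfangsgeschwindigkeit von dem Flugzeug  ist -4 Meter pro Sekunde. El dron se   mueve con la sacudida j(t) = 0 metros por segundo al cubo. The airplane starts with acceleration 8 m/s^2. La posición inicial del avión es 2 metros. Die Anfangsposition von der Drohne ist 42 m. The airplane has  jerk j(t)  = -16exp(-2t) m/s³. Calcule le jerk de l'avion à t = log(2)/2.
De l'équation du jerk j(t) = -16·exp(-2·t), nous substituons t = log(2)/2 pour obtenir j = -8.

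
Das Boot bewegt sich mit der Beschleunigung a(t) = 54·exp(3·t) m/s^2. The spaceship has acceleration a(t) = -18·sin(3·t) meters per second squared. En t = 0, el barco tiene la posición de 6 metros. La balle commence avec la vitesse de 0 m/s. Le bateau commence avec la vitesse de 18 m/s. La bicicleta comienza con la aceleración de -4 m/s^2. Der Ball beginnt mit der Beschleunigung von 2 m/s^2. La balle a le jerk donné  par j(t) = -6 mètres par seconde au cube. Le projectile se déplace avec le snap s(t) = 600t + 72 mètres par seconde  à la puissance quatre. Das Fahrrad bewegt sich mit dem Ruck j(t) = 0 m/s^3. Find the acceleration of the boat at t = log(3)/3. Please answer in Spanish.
De la ecuación de la aceleración a(t) = 54·exp(3·t), sustituimos t = log(3)/3 para obtener a = 162.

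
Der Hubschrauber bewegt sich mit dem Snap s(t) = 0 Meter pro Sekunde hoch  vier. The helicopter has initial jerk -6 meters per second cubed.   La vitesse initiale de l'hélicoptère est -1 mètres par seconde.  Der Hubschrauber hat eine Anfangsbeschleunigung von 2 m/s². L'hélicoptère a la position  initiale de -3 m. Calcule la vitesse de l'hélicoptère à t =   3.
Nous devons trouver l'intégrale de notre équation du snap s(t) = 0 3 fois. La primitive du snap, avec j(0) = -6, donne le jerk: j(t) = -6. En intégrant le jerk et en utilisant la condition initiale a(0) = 2, nous obtenons a(t) = 2 - 6·t. La primitive de l'accélération est la vitesse. En utilisant v(0) = -1, nous obtenons v(t) = -3·t^2 + 2·t - 1. Nous avons la vitesse v(t) = -3·t^2 + 2·t - 1. En substituant t = 3: v(3) = -22.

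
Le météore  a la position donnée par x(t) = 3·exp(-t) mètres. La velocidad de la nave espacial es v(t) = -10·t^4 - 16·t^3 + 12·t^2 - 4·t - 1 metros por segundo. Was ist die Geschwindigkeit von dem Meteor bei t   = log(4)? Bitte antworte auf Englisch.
We must differentiate our position equation x(t) = 3·exp(-t) 1 time. Taking d/dt of x(t), we find v(t) = -3·exp(-t). Using v(t) = -3·exp(-t) and substituting t = log(4), we find v = -3/4.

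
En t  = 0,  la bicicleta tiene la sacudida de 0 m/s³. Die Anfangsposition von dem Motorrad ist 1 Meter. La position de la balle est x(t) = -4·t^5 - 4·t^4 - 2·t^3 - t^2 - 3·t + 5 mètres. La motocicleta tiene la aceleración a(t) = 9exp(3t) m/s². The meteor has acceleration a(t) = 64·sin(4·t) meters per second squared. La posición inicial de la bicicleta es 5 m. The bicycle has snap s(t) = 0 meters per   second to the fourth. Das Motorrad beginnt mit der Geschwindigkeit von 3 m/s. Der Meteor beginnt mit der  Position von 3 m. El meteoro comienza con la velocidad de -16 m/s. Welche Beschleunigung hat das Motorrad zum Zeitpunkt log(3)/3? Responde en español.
De la ecuación de la aceleración a(t) = 9·exp(3·t), sustituimos t = log(3)/3 para obtener a = 27.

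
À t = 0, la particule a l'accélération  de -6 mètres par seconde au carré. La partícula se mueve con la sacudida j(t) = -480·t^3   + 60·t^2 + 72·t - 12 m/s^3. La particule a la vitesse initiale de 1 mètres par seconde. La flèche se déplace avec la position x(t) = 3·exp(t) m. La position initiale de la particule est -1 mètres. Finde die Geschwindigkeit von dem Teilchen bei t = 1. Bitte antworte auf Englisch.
To solve this, we need to take 2 integrals of our jerk equation j(t) = -480·t^3 + 60·t^2 + 72·t - 12. Integrating jerk and using the initial condition a(0) = -6, we get a(t) = -120·t^4 + 20·t^3 + 36·t^2 - 12·t - 6. The antiderivative of acceleration, with v(0) = 1, gives velocity: v(t) = -24·t^5 + 5·t^4 + 12·t^3 - 6·t^2 - 6·t + 1. Using v(t) = -24·t^5 + 5·t^4 + 12·t^3 - 6·t^2 - 6·t + 1 and substituting t = 1, we find v = -18.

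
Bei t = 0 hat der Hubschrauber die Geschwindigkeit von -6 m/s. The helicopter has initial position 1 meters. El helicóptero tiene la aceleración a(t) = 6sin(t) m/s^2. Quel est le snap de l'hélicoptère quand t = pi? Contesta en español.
Partiendo de la aceleración a(t) = 6·sin(t), tomamos 2 derivadas. La derivada de la aceleración da la sacudida: j(t) = 6·cos(t). Derivando la sacudida, obtenemos el snap: s(t) = -6·sin(t). Usando s(t) = -6·sin(t) y sustituyendo t = pi, encontramos s = 0.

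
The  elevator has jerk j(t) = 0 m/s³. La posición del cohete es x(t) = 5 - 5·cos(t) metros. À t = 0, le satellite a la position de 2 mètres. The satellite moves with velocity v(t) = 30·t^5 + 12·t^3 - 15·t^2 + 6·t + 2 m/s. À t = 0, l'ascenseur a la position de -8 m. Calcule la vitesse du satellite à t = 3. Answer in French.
Nous avons la vitesse v(t) = 30·t^5 + 12·t^3 - 15·t^2 + 6·t + 2. En substituant t = 3: v(3) = 7499.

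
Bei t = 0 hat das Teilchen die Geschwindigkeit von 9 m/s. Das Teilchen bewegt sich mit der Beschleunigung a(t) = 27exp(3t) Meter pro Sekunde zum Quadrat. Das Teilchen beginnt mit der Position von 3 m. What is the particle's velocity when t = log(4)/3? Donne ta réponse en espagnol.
Debemos encontrar la antiderivada de nuestra ecuación de la aceleración a(t) = 27·exp(3·t) 1 vez. La antiderivada de la aceleración es la velocidad. Usando v(0) = 9, obtenemos v(t) = 9·exp(3·t). Tenemos la velocidad v(t) = 9·exp(3·t). Sustituyendo t = log(4)/3: v(log(4)/3) = 36.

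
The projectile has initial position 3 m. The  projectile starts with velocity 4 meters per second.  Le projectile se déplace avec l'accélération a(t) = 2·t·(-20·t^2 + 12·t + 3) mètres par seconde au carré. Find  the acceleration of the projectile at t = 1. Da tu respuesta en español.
Usando a(t) = 2·t·(-20·t^2 + 12·t + 3) y sustituyendo t = 1, encontramos a = -10.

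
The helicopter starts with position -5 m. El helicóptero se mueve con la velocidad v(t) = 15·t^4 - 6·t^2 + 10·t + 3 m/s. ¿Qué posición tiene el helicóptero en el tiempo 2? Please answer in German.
Wir müssen die Stammfunktion unserer Gleichung für die Geschwindigkeit v(t) = 15·t^4 - 6·t^2 + 10·t + 3 1-mal finden. Mit ∫v(t)dt und Anwendung von x(0) = -5, finden wir x(t) = 3·t^5 - 2·t^3 + 5·t^2 + 3·t - 5. Mit x(t) = 3·t^5 - 2·t^3 + 5·t^2 + 3·t - 5 und Einsetzen von t = 2, finden wir x = 101.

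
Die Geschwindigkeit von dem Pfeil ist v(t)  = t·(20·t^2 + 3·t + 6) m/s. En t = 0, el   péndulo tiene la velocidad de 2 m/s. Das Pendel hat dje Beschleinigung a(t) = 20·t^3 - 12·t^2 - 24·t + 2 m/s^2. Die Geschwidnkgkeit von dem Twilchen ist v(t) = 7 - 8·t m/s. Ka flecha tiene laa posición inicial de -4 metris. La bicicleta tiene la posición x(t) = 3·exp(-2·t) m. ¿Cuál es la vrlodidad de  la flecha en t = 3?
Tenemos la velocidad v(t) = t·(20·t^2 + 3·t + 6). Sustituyendo t = 3: v(3) = 585.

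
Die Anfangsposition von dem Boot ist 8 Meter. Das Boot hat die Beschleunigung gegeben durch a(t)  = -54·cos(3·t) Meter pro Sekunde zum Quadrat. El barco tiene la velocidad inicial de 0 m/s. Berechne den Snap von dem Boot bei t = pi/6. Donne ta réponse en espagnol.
Para resolver esto, necesitamos tomar 2 derivadas de nuestra ecuación de la aceleración a(t) = -54·cos(3·t). Tomando d/dt de a(t), encontramos j(t) = 162·sin(3·t). Tomando d/dt de j(t), encontramos s(t) = 486·cos(3·t). De la ecuación del snap s(t) = 486·cos(3·t), sustituimos t = pi/6 para obtener s = 0.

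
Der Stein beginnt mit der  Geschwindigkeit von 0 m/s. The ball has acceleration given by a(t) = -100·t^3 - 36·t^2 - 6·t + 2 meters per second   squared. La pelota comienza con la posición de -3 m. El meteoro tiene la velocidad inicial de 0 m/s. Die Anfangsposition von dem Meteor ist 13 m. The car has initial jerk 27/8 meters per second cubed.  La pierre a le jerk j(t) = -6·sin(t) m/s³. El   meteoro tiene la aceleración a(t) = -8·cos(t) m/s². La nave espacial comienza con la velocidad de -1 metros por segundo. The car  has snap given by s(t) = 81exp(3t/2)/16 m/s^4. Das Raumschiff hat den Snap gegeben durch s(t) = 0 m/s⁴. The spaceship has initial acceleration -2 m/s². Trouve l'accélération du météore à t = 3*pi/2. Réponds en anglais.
Using a(t) = -8·cos(t) and substituting t = 3*pi/2, we find a = 0.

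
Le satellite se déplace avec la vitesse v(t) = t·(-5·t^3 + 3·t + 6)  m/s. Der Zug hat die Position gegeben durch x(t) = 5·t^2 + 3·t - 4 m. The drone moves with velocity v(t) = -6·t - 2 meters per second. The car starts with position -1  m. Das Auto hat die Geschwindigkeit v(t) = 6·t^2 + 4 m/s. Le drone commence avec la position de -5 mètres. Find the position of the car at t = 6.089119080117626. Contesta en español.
Para resolver esto, necesitamos tomar 1 antiderivada de nuestra ecuación de la velocidad v(t) = 6·t^2 + 4. La antiderivada de la velocidad es la posición. Usando x(0) = -1, obtenemos x(t) = 2·t^3 + 4·t - 1. De la ecuación de la posición x(t) = 2·t^3 + 4·t - 1, sustituimos t = 6.089119080117626 para obtener x = 474.893532806731.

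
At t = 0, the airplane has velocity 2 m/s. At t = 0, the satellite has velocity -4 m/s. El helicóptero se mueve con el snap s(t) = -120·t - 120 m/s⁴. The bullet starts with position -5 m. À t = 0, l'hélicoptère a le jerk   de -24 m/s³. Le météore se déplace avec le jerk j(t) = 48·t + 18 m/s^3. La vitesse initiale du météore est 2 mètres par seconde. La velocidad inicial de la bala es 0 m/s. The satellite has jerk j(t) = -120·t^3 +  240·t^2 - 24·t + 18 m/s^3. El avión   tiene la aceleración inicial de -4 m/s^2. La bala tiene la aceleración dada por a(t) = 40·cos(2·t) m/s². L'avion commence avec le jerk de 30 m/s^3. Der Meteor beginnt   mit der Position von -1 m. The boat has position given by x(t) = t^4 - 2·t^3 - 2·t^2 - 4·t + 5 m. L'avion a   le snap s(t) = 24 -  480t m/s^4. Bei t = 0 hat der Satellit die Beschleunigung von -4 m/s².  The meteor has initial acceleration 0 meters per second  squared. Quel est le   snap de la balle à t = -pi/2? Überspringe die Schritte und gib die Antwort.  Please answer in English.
At t = -pi/2, s = 160.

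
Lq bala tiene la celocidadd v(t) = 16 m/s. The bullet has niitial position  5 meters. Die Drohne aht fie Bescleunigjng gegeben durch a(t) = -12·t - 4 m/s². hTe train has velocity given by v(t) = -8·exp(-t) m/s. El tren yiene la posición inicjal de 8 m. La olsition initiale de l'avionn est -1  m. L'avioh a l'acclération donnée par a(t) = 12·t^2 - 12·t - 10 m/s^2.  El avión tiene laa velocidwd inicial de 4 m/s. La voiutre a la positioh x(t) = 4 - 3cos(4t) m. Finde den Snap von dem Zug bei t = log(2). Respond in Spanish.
Debemos derivar nuestra ecuación de la velocidad v(t) = -8·exp(-t) 3 veces. La derivada de la velocidad da la aceleración: a(t) = 8·exp(-t). Tomando d/dt de a(t), encontramos j(t) = -8·exp(-t). Derivando la sacudida, obtenemos el snap: s(t) = 8·exp(-t). Tenemos el snap s(t) = 8·exp(-t). Sustituyendo t = log(2): s(log(2)) = 4.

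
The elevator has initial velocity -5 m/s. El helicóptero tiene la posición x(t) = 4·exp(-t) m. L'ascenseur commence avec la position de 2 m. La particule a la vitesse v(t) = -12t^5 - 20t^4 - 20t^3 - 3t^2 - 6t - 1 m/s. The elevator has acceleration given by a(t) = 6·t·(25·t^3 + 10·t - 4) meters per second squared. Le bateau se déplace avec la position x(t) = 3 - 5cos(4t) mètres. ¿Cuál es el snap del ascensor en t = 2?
Para resolver esto, necesitamos tomar 2 derivadas de nuestra ecuación de la aceleración a(t) = 6·t·(25·t^3 + 10·t - 4). La derivada de la aceleración da la sacudida: j(t) = 150·t^3 + 6·t·(75·t^2 + 10) + 60·t - 24. Tomando d/dt de j(t), encontramos s(t) = 1800·t^2 + 120. Tenemos el snap s(t) = 1800·t^2 + 120. Sustituyendo t = 2: s(2) = 7320.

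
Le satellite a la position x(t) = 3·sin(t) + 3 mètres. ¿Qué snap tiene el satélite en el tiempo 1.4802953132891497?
Partiendo de la posición x(t) = 3·sin(t) + 3, tomamos 4 derivadas. Derivando la posición, obtenemos la velocidad: v(t) = 3·cos(t). Derivando la velocidad, obtenemos la aceleración: a(t) = -3·sin(t). Tomando d/dt de a(t), encontramos j(t) = -3·cos(t). Derivando la sacudida, obtenemos el snap: s(t) = 3·sin(t). Tenemos el snap s(t) = 3·sin(t). Sustituyendo t = 1.4802953132891497: s(1.4802953132891497) = 2.98772273294265.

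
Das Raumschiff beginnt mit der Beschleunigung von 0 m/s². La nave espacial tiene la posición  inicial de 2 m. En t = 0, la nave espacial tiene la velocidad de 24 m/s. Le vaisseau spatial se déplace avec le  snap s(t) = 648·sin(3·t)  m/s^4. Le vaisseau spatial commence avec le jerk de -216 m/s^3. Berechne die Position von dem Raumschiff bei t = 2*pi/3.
Wir müssen die Stammfunktion unserer Gleichung für den Snap s(t) = 648·sin(3·t) 4-mal finden. Die Stammfunktion von dem Snap ist der Ruck. Mit j(0) = -216 erhalten wir j(t) = -216·cos(3·t). Das Integral von dem Ruck ist die Beschleunigung. Mit a(0) = 0 erhalten wir a(t) = -72·sin(3·t). Das Integral von der Beschleunigung ist die Geschwindigkeit. Mit v(0) = 24 erhalten wir v(t) = 24·cos(3·t). Durch Integration von der Geschwindigkeit und Verwendung der Anfangsbedingung x(0) = 2, erhalten wir x(t) = 8·sin(3·t) + 2. Aus der Gleichung für die Position x(t) = 8·sin(3·t) + 2, setzen wir t = 2*pi/3 ein und erhalten x = 2.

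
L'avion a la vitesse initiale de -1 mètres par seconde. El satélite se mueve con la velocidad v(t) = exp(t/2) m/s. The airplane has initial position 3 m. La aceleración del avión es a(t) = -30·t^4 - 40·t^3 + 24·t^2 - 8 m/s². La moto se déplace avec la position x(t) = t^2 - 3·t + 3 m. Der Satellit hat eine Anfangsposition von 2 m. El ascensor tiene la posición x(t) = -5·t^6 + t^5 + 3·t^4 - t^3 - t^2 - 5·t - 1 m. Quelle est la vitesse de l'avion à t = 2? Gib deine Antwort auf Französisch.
Pour résoudre ceci, nous devons prendre 1 primitive de notre équation de l'accélération a(t) = -30·t^4 - 40·t^3 + 24·t^2 - 8. En intégrant l'accélération et en utilisant la condition initiale v(0) = -1, nous obtenons v(t) = -6·t^5 - 10·t^4 + 8·t^3 - 8·t - 1. En utilisant v(t) = -6·t^5 - 10·t^4 + 8·t^3 - 8·t - 1 et en substituant t = 2, nous trouvons v = -305.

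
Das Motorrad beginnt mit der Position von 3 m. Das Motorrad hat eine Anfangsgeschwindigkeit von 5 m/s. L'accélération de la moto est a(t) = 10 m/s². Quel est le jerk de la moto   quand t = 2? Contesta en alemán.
Um dies zu lösen, müssen wir 1 Ableitung unserer Gleichung für die Beschleunigung a(t) = 10 nehmen. Mit d/dt von a(t) finden wir j(t) = 0. Wir haben den Ruck j(t) = 0. Durch Einsetzen von t = 2: j(2) = 0.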